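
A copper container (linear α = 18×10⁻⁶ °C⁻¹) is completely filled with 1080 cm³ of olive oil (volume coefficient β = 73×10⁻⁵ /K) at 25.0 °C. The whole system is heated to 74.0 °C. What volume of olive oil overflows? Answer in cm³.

The container also expands: β_container ≈ 3α = 5.4×10⁻⁵ /K
Net overflow = V₀(β_liq − 3α_cont)ΔT
β − 3α = 7.30×10⁻⁴ − 5.4×10⁻⁵ = 6.76×10⁻⁴ /K; ΔT = 49.0 K
ΔV = 1080 × 6.76×10⁻⁴ × 49.0 = 35.8 cm³

35.8 cm³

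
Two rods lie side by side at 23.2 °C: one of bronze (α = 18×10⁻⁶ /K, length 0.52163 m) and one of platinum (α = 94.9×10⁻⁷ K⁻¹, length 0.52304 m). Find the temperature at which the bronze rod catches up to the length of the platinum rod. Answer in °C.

T = 341.8 °C

L₁(1 + α₁ΔT) = L₂(1 + α₂ΔT) ⇒ ΔT = (L₂ − L₁)/(α₁L₁ − α₂L₂)
L₂ − L₁ = 0.52304 − 0.52163 = 1.41×10⁻³ m
α₁L₁ − α₂L₂ = 18×10⁻⁶×0.52163 − 94.9×10⁻⁷×0.52304 = 4.4256904×10⁻⁶ m/K
ΔT = 1.41×10⁻³ / 4.4256904×10⁻⁶ = 318.594 K
T = 23.2 + 318.594 = 341.794 °C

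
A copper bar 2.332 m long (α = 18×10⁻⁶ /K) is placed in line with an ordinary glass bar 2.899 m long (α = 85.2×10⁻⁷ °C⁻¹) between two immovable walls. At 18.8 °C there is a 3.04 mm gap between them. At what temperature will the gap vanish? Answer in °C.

Gap closes when ΔL₁ + ΔL₂ = 3.04 mm = 3.04×10⁻³ m
(α₁L₁ + α₂L₂)ΔT = g
α₁L₁ + α₂L₂ = 18×10⁻⁶×2.332 + 85.2×10⁻⁷×2.899 = 6.667548×10⁻⁵ m/K
ΔT = 3.04×10⁻³ / 6.667548×10⁻⁵ = 45.594 K
T = 18.8 + 45.594 = 64.394 °C

T = 64.4 °C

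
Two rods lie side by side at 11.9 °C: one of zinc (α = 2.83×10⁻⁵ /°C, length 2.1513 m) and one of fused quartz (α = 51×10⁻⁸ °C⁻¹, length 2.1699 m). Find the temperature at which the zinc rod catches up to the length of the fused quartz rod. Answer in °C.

Equal length when α₁L₁ΔT − α₂L₂ΔT = L₂ − L₁ = 1.86×10⁻² m
α₁L₁ = 6.088179×10⁻⁵, α₂L₂ = 1.106649×10⁻⁶ → Δ(αL) = 5.9775141×10⁻⁵ m/K
ΔT = 1.86×10⁻² / 5.9775141×10⁻⁵ = 311.166 K, so T = 11.9 + 311.166 = 323.066 °C

T = 323.1 °C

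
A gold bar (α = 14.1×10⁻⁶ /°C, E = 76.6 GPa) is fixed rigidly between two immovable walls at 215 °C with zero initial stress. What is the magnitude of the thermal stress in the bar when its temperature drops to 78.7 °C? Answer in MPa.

Fully constrained: the free strain ε = αΔT is blocked, so σ = Eε = EαΔT.
|ΔT| = 136.3 K
σ = 76.6×10⁹ × 14.1×10⁻⁶ × 136.3 = 1.47×10⁸ Pa

σ = 147 MPa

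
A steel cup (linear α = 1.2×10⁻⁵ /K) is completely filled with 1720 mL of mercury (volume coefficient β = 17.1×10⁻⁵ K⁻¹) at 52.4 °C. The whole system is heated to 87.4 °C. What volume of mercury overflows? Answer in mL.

The cup also expands: β_container ≈ 3α = 3.6×10⁻⁵ /K
Net overflow = V₀(β_liq − 3α_cont)ΔT
β − 3α = 1.71×10⁻⁴ − 3.6×10⁻⁵ = 1.35×10⁻⁴ /K; ΔT = 35.0 K
ΔV = 1720 × 1.35×10⁻⁴ × 35.0 = 8.13 mL

8.13 mL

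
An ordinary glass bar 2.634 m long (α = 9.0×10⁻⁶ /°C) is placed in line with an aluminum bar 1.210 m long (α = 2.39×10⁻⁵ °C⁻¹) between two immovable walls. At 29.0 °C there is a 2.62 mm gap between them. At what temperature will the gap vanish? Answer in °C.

T = 78.8 °C

α₁L₁ = 2.3706×10⁻⁵ m/K, α₂L₂ = 2.8919×10⁻⁵ m/K → total 5.2625×10⁻⁵ m/K
ΔT = g/(α₁L₁+α₂L₂) = 2.62×10⁻³ / 5.2625×10⁻⁵ = 49.786 K
T = 29.0 + 49.786 = 78.786 °C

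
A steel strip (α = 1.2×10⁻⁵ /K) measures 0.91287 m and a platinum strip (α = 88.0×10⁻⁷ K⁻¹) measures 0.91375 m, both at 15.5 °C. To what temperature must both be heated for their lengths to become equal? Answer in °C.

L₁(1 + α₁ΔT) = L₂(1 + α₂ΔT) ⇒ ΔT = (L₂ − L₁)/(α₁L₁ − α₂L₂)
L₂ − L₁ = 0.91375 − 0.91287 = 8.80×10⁻⁴ m
α₁L₁ − α₂L₂ = 1.2×10⁻⁵×0.91287 − 88.0×10⁻⁷×0.91375 = 2.91344×10⁻⁶ m/K
ΔT = 8.80×10⁻⁴ / 2.91344×10⁻⁶ = 302.048 K
T = 15.5 + 302.048 = 317.548 °C

T = 317.5 °C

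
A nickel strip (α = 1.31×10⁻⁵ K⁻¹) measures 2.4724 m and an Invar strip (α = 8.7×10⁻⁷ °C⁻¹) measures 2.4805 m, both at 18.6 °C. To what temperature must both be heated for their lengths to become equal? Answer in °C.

T = 286.5 °C

L₁(1 + α₁ΔT) = L₂(1 + α₂ΔT) ⇒ ΔT = (L₂ − L₁)/(α₁L₁ − α₂L₂)
L₂ − L₁ = 2.4805 − 2.4724 = 8.10×10⁻³ m
α₁L₁ − α₂L₂ = 1.31×10⁻⁵×2.4724 − 8.7×10⁻⁷×2.4805 = 3.0230405×10⁻⁵ m/K
ΔT = 8.10×10⁻³ / 3.0230405×10⁻⁵ = 267.942 K
T = 18.6 + 267.942 = 286.542 °C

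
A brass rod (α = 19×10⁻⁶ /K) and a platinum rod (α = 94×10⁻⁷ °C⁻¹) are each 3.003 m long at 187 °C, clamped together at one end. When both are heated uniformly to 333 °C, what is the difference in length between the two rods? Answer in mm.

ΔT = 146 K
brass: ΔL = 19×10⁻⁶ × 3.003 m × 146 = 8.3303×10⁻³ m = 8.3303 mm
platinum: ΔL = 94×10⁻⁷ × 3.003 m × 146 = 4.1213×10⁻³ m = 4.1213 mm
difference = 8.3303 − 4.1213 = 4.2090 mm

4.21 mm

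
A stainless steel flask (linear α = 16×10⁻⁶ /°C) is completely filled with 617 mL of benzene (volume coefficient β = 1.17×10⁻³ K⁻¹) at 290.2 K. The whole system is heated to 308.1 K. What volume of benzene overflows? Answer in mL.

12.4 mL

The flask also expands: β_container ≈ 3α = 4.8×10⁻⁵ /K
Net overflow = V₀(β_liq − 3α_cont)ΔT
β − 3α = 1.17×10⁻³ − 4.8×10⁻⁵ = 1.122×10⁻³ /K; ΔT = 17.9 K
ΔV = 617 × 1.122×10⁻³ × 17.9 = 12.4 mL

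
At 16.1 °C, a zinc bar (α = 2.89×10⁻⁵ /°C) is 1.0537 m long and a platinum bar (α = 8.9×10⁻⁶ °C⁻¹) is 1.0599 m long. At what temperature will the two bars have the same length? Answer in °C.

Equal length when α₁L₁ΔT − α₂L₂ΔT = L₂ − L₁ = 6.20×10⁻³ m
α₁L₁ = 3.045193×10⁻⁵, α₂L₂ = 9.43311×10⁻⁶ → Δ(αL) = 2.101882×10⁻⁵ m/K
ΔT = 6.20×10⁻³ / 2.101882×10⁻⁵ = 294.974 K, so T = 16.1 + 294.974 = 311.074 °C

T = 311.1 °C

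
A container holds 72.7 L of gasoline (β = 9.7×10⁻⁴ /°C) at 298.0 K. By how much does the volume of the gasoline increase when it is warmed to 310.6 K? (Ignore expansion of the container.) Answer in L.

|ΔT| = |310.6 − 298.0| = 12.6 K
ΔV = βV₀ΔT = (9.7×10⁻⁴)(72.7)(12.6) = 0.889 L

ΔV = 0.889 L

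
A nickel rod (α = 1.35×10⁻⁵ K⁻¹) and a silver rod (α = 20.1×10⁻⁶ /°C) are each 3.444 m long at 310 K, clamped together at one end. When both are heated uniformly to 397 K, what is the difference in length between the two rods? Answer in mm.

ΔT = 87 K
nickel: ΔL = 1.35×10⁻⁵ × 3.444 m × 87 = 4.0450×10⁻³ m = 4.0450 mm
silver: ΔL = 20.1×10⁻⁶ × 3.444 m × 87 = 6.0225×10⁻³ m = 6.0225 mm
difference = 6.0225 − 4.0450 = 1.9775 mm

1.98 mm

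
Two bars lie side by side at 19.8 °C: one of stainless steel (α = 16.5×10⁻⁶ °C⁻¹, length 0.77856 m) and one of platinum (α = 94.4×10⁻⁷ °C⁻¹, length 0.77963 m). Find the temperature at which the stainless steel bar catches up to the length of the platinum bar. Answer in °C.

L₁(1 + α₁ΔT) = L₂(1 + α₂ΔT) ⇒ ΔT = (L₂ − L₁)/(α₁L₁ − α₂L₂)
L₂ − L₁ = 0.77963 − 0.77856 = 1.07×10⁻³ m
α₁L₁ − α₂L₂ = 16.5×10⁻⁶×0.77856 − 94.4×10⁻⁷×0.77963 = 5.4865328×10⁻⁶ m/K
ΔT = 1.07×10⁻³ / 5.4865328×10⁻⁶ = 195.023 K
T = 19.8 + 195.023 = 214.823 °C

T = 214.8 °C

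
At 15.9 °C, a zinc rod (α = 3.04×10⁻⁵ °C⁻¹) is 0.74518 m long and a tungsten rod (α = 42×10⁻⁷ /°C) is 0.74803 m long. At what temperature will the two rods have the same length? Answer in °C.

T = 162.0 °C

L₁(1 + α₁ΔT) = L₂(1 + α₂ΔT) ⇒ ΔT = (L₂ − L₁)/(α₁L₁ − α₂L₂)
L₂ − L₁ = 0.74803 − 0.74518 = 2.85×10⁻³ m
α₁L₁ − α₂L₂ = 3.04×10⁻⁵×0.74518 − 42×10⁻⁷×0.74803 = 1.9511746×10⁻⁵ m/K
ΔT = 2.85×10⁻³ / 1.9511746×10⁻⁵ = 146.066 K
T = 15.9 + 146.066 = 161.966 °C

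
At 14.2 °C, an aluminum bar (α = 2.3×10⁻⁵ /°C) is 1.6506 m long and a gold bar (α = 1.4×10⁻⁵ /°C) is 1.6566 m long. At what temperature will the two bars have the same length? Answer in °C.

T = 420.4 °C

Equal length when α₁L₁ΔT − α₂L₂ΔT = L₂ − L₁ = 6.00×10⁻³ m
α₁L₁ = 3.79638×10⁻⁵, α₂L₂ = 2.31924×10⁻⁵ → Δ(αL) = 1.47714×10⁻⁵ m/K
ΔT = 6.00×10⁻³ / 1.47714×10⁻⁵ = 406.190 K, so T = 14.2 + 406.190 = 420.390 °C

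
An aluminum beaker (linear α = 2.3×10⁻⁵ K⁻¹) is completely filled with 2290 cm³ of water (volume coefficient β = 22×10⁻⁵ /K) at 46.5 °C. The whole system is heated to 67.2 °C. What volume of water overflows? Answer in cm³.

The beaker also expands: β_container ≈ 3α = 6.9×10⁻⁵ /K
Net overflow = V₀(β_liq − 3α_cont)ΔT
β − 3α = 2.20×10⁻⁴ − 6.9×10⁻⁵ = 1.51×10⁻⁴ /K; ΔT = 20.7 K
ΔV = 2290 × 1.51×10⁻⁴ × 20.7 = 7.16 cm³

7.16 cm³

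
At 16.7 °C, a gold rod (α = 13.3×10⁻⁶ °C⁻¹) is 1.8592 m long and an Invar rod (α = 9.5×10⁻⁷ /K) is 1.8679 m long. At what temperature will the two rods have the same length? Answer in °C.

L₁(1 + α₁ΔT) = L₂(1 + α₂ΔT) ⇒ ΔT = (L₂ − L₁)/(α₁L₁ − α₂L₂)
L₂ − L₁ = 1.8679 − 1.8592 = 8.70×10⁻³ m
α₁L₁ − α₂L₂ = 13.3×10⁻⁶×1.8592 − 9.5×10⁻⁷×1.8679 = 2.2952855×10⁻⁵ m/K
ΔT = 8.70×10⁻³ / 2.2952855×10⁻⁵ = 379.038 K
T = 16.7 + 379.038 = 395.738 °C

T = 395.7 °C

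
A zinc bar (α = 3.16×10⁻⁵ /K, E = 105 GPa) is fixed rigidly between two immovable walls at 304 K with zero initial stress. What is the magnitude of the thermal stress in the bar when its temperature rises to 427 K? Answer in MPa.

σ = 408 MPa

Fully constrained: the free strain ε = αΔT is blocked, so σ = Eε = EαΔT.
|ΔT| = 123 K
σ = 105×10⁹ × 3.16×10⁻⁵ × 123 = 4.08×10⁸ Pa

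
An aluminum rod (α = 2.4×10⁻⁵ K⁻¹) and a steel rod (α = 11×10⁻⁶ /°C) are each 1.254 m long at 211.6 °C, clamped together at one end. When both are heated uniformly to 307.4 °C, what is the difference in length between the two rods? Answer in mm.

1.56 mm

ΔT = 95.8 K
aluminum: ΔL = 2.4×10⁻⁵ × 1.254 m × 95.8 = 2.8832×10⁻³ m = 2.8832 mm
steel: ΔL = 11×10⁻⁶ × 1.254 m × 95.8 = 1.3215×10⁻³ m = 1.3215 mm
difference = 2.8832 − 1.3215 = 1.5617 mm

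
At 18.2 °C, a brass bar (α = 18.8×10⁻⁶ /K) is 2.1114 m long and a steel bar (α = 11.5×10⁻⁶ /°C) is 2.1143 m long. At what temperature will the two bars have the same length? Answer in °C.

T = 206.8 °C

Equal length when α₁L₁ΔT − α₂L₂ΔT = L₂ − L₁ = 2.90×10⁻³ m
α₁L₁ = 3.969432×10⁻⁵, α₂L₂ = 2.431445×10⁻⁵ → Δ(αL) = 1.537987×10⁻⁵ m/K
ΔT = 2.90×10⁻³ / 1.537987×10⁻⁵ = 188.558 K, so T = 18.2 + 188.558 = 206.758 °C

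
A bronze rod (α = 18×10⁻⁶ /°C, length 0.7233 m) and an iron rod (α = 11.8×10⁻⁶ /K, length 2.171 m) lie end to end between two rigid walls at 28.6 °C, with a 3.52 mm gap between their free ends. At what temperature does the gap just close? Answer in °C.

Gap closes when ΔL₁ + ΔL₂ = 3.52 mm = 3.52×10⁻³ m
(α₁L₁ + α₂L₂)ΔT = g
α₁L₁ + α₂L₂ = 18×10⁻⁶×0.7233 + 11.8×10⁻⁶×2.171 = 3.86372×10⁻⁵ m/K
ΔT = 3.52×10⁻³ / 3.86372×10⁻⁵ = 91.10 K
T = 28.6 + 91.10 = 119.70 °C

T = 120 °C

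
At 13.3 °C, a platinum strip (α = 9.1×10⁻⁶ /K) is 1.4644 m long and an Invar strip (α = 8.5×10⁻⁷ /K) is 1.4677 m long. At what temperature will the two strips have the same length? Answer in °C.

T = 286.5 °C

Equal length when α₁L₁ΔT − α₂L₂ΔT = L₂ − L₁ = 3.30×10⁻³ m
α₁L₁ = 1.332604×10⁻⁵, α₂L₂ = 1.247545×10⁻⁶ → Δ(αL) = 1.2078495×10⁻⁵ m/K
ΔT = 3.30×10⁻³ / 1.2078495×10⁻⁵ = 273.213 K, so T = 13.3 + 273.213 = 286.513 °C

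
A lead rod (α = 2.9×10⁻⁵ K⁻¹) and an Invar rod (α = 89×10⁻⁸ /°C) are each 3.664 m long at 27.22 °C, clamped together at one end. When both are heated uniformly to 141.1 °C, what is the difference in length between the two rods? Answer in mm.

ΔT = 113.88 K
lead: ΔL = 2.9×10⁻⁵ × 3.664 m × 113.88 = 1.2100×10⁻² m = 12.100 mm
Invar: ΔL = 89×10⁻⁸ × 3.664 m × 113.88 = 3.7136×10⁻⁴ m = 0.37136 mm
difference = 12.100 − 0.37136 = 11.72864 mm

11.7 mm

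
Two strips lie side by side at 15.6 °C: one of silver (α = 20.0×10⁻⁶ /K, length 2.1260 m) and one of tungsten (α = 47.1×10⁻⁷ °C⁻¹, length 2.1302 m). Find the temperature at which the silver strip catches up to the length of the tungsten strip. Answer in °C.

T = 144.9 °C

Equal length when α₁L₁ΔT − α₂L₂ΔT = L₂ − L₁ = 4.20×10⁻³ m
α₁L₁ = 4.252×10⁻⁵, α₂L₂ = 1.0033242×10⁻⁵ → Δ(αL) = 3.2486758×10⁻⁵ m/K
ΔT = 4.20×10⁻³ / 3.2486758×10⁻⁵ = 129.283 K, so T = 15.6 + 129.283 = 144.883 °C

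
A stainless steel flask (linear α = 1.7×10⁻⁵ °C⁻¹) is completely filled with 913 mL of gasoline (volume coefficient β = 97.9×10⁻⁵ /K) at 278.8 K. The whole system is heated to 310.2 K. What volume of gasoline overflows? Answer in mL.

26.6 mL

The flask also expands: β_container ≈ 3α = 5.1×10⁻⁵ /K
Net overflow = V₀(β_liq − 3α_cont)ΔT
β − 3α = 9.79×10⁻⁴ − 5.1×10⁻⁵ = 9.28×10⁻⁴ /K; ΔT = 31.4 K
ΔV = 913 × 9.28×10⁻⁴ × 31.4 = 26.6 mL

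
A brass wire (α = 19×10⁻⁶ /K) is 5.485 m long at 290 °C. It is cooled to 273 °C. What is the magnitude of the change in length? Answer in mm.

|ΔT| = |273 − 290| = 17 K
ΔL = αL₀ΔT = (19×10⁻⁶)(5.485)(17) = 1.77×10⁻³ m

ΔL = 1.77 mm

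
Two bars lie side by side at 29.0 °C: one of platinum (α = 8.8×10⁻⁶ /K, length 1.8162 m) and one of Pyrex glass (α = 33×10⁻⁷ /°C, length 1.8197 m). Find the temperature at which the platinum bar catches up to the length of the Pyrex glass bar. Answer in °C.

Equal length when α₁L₁ΔT − α₂L₂ΔT = L₂ − L₁ = 3.50×10⁻³ m
α₁L₁ = 1.598256×10⁻⁵, α₂L₂ = 6.00501×10⁻⁶ → Δ(αL) = 9.97755×10⁻⁶ m/K
ΔT = 3.50×10⁻³ / 9.97755×10⁻⁶ = 350.788 K, so T = 29.0 + 350.788 = 379.788 °C

T = 379.8 °C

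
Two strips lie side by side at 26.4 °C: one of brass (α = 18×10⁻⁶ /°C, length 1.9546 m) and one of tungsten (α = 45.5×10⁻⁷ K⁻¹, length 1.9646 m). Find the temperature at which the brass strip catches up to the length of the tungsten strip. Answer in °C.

Equal length when α₁L₁ΔT − α₂L₂ΔT = L₂ − L₁ = 1.00×10⁻² m
α₁L₁ = 3.51828×10⁻⁵, α₂L₂ = 8.93893×10⁻⁶ → Δ(αL) = 2.624387×10⁻⁵ m/K
ΔT = 1.00×10⁻² / 2.624387×10⁻⁵ = 381.041 K, so T = 26.4 + 381.041 = 407.441 °C

T = 407.4 °C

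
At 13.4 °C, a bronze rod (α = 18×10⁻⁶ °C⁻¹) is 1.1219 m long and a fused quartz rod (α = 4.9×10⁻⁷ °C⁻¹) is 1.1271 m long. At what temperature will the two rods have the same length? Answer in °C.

T = 278.1 °C

Equal length when α₁L₁ΔT − α₂L₂ΔT = L₂ − L₁ = 5.20×10⁻³ m
α₁L₁ = 2.01942×10⁻⁵, α₂L₂ = 5.52279×10⁻⁷ → Δ(αL) = 1.9641921×10⁻⁵ m/K
ΔT = 5.20×10⁻³ / 1.9641921×10⁻⁵ = 264.740 K, so T = 13.4 + 264.740 = 278.140 °C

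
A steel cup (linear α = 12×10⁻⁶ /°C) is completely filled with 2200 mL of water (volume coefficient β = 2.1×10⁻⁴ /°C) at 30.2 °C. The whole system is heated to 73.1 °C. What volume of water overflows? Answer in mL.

16.4 mL

The cup also expands: β_container ≈ 3α = 3.6×10⁻⁵ /K
Net overflow = V₀(β_liq − 3α_cont)ΔT
β − 3α = 2.10×10⁻⁴ − 3.6×10⁻⁵ = 1.74×10⁻⁴ /K; ΔT = 42.9 K
ΔV = 2200 × 1.74×10⁻⁴ × 42.9 = 16.4 mL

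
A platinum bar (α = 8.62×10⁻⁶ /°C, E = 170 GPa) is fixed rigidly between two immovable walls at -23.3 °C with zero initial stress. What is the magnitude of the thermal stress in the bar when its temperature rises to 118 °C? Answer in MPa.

Fully constrained: the free strain ε = αΔT is blocked, so σ = Eε = EαΔT.
|ΔT| = 141.3 K
σ = 170×10⁹ × 8.62×10⁻⁶ × 141.3 = 2.07×10⁸ Pa

σ = 207 MPa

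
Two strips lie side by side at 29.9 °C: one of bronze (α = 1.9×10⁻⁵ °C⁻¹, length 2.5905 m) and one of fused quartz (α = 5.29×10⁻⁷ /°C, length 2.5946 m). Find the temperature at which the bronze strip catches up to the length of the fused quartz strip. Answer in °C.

L₁(1 + α₁ΔT) = L₂(1 + α₂ΔT) ⇒ ΔT = (L₂ − L₁)/(α₁L₁ − α₂L₂)
L₂ − L₁ = 2.5946 − 2.5905 = 4.10×10⁻³ m
α₁L₁ − α₂L₂ = 1.9×10⁻⁵×2.5905 − 5.29×10⁻⁷×2.5946 = 4.78469566×10⁻⁵ m/K
ΔT = 4.10×10⁻³ / 4.78469566×10⁻⁵ = 85.690 K
T = 29.9 + 85.690 = 115.590 °C

T = 115.6 °C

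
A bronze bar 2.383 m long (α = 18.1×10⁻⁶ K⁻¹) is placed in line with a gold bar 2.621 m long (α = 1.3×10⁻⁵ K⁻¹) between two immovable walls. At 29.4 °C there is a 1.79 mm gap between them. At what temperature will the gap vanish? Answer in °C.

T = 52.6 °C

α₁L₁ = 4.31323×10⁻⁵ m/K, α₂L₂ = 3.4073×10⁻⁵ m/K → total 7.72053×10⁻⁵ m/K
ΔT = g/(α₁L₁+α₂L₂) = 1.79×10⁻³ / 7.72053×10⁻⁵ = 23.185 K
T = 29.4 + 23.185 = 52.585 °C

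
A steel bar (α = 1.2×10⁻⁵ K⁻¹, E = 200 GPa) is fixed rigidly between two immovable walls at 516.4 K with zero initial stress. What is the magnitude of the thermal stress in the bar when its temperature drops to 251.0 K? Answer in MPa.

Fully constrained: the free strain ε = αΔT is blocked, so σ = Eε = EαΔT.
|ΔT| = 265.4 K
σ = 200×10⁹ × 1.2×10⁻⁵ × 265.4 = 6.37×10⁸ Pa

σ = 637 MPa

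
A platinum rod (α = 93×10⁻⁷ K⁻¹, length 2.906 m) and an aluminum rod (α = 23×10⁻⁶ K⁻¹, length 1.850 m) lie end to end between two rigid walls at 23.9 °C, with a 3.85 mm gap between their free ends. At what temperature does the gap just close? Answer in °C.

Gap closes when ΔL₁ + ΔL₂ = 3.85 mm = 3.85×10⁻³ m
(α₁L₁ + α₂L₂)ΔT = g
α₁L₁ + α₂L₂ = 93×10⁻⁷×2.906 + 23×10⁻⁶×1.850 = 6.95758×10⁻⁵ m/K
ΔT = 3.85×10⁻³ / 6.95758×10⁻⁵ = 55.335 K
T = 23.9 + 55.335 = 79.235 °C

T = 79.2 °C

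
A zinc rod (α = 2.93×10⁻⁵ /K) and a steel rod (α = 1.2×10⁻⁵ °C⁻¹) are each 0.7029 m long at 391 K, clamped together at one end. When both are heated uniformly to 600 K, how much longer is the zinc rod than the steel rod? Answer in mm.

ΔT = 209 K
zinc: ΔL = 2.93×10⁻⁵ × 0.7029 m × 209 = 4.3043×10⁻³ m = 4.3043 mm
steel: ΔL = 1.2×10⁻⁵ × 0.7029 m × 209 = 1.7629×10⁻³ m = 1.7629 mm
difference = 4.3043 − 1.7629 = 2.5414 mm

2.54 mm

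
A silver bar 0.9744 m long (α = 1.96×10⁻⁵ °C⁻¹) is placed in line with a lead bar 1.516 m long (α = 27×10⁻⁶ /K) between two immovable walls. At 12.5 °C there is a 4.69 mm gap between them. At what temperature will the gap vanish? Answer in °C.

Gap closes when ΔL₁ + ΔL₂ = 4.69 mm = 4.69×10⁻³ m
(α₁L₁ + α₂L₂)ΔT = g
α₁L₁ + α₂L₂ = 1.96×10⁻⁵×0.9744 + 27×10⁻⁶×1.516 = 6.003024×10⁻⁵ m/K
ΔT = 4.69×10⁻³ / 6.003024×10⁻⁵ = 78.127 K
T = 12.5 + 78.127 = 90.627 °C

T = 90.6 °C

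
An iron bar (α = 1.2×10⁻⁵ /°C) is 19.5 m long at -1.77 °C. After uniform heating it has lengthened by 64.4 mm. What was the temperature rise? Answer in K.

ΔL = αL₀ΔT ⇒ ΔT = ΔL / (αL₀)
ΔT = 64.4×10⁻³ m / (1.2×10⁻⁵ × 19.5 m) = 275.21 K

ΔT = 275 K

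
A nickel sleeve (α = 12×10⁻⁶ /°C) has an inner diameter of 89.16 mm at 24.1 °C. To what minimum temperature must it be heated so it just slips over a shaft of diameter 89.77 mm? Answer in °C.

Required Δd = 89.77 − 89.16 = 0.61 mm
Δd = αd₀ΔT ⇒ ΔT = Δd/(αd₀) = 0.61 / (12×10⁻⁶ × 89.16) = 570.14 K
T_min = 24.1 + 570.14 = 594.24 °C

T = 594 °C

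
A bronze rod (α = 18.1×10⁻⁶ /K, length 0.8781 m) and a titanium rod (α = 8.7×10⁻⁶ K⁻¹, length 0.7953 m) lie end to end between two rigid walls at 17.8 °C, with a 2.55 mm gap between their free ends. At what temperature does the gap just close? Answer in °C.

T = 130 °C

Gap closes when ΔL₁ + ΔL₂ = 2.55 mm = 2.55×10⁻³ m
(α₁L₁ + α₂L₂)ΔT = g
α₁L₁ + α₂L₂ = 18.1×10⁻⁶×0.8781 + 8.7×10⁻⁶×0.7953 = 2.281272×10⁻⁵ m/K
ΔT = 2.55×10⁻³ / 2.281272×10⁻⁵ = 111.78 K
T = 17.8 + 111.78 = 129.58 °C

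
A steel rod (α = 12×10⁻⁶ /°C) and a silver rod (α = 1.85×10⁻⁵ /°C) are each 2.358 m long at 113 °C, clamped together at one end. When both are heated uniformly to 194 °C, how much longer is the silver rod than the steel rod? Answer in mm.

1.24 mm

ΔT = 81 K
steel: ΔL = 12×10⁻⁶ × 2.358 m × 81 = 2.2920×10⁻³ m = 2.2920 mm
silver: ΔL = 1.85×10⁻⁵ × 2.358 m × 81 = 3.5335×10⁻³ m = 3.5335 mm
difference = 3.5335 − 2.2920 = 1.2415 mm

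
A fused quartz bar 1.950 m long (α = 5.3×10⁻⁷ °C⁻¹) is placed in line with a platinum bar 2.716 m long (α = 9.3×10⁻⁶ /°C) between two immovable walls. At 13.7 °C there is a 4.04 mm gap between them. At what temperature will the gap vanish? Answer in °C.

T = 167 °C

α₁L₁ = 1.0335×10⁻⁶ m/K, α₂L₂ = 2.52588×10⁻⁵ m/K → total 2.62923×10⁻⁵ m/K
ΔT = g/(α₁L₁+α₂L₂) = 4.04×10⁻³ / 2.62923×10⁻⁵ = 153.66 K
T = 13.7 + 153.66 = 167.36 °C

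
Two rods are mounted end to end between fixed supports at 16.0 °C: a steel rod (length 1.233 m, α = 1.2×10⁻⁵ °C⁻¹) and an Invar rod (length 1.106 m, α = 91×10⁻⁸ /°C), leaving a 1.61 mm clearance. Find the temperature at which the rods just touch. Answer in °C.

Gap closes when ΔL₁ + ΔL₂ = 1.61 mm = 1.61×10⁻³ m
(α₁L₁ + α₂L₂)ΔT = g
α₁L₁ + α₂L₂ = 1.2×10⁻⁵×1.233 + 91×10⁻⁸×1.106 = 1.580246×10⁻⁵ m/K
ΔT = 1.61×10⁻³ / 1.580246×10⁻⁵ = 101.88 K
T = 16.0 + 101.88 = 117.88 °C

T = 118 °C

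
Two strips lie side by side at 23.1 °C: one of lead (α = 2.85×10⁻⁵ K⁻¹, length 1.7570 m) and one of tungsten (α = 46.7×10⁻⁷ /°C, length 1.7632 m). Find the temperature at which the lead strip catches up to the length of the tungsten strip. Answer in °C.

Equal length when α₁L₁ΔT − α₂L₂ΔT = L₂ − L₁ = 6.20×10⁻³ m
α₁L₁ = 5.00745×10⁻⁵, α₂L₂ = 8.234144×10⁻⁶ → Δ(αL) = 4.1840356×10⁻⁵ m/K
ΔT = 6.20×10⁻³ / 4.1840356×10⁻⁵ = 148.182 K, so T = 23.1 + 148.182 = 171.282 °C

T = 171.3 °C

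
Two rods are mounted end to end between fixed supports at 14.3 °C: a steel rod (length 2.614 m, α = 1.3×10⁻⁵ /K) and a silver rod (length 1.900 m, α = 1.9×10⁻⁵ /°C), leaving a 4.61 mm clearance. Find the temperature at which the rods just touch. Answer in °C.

Gap closes when ΔL₁ + ΔL₂ = 4.61 mm = 4.61×10⁻³ m
(α₁L₁ + α₂L₂)ΔT = g
α₁L₁ + α₂L₂ = 1.3×10⁻⁵×2.614 + 1.9×10⁻⁵×1.900 = 7.0082×10⁻⁵ m/K
ΔT = 4.61×10⁻³ / 7.0082×10⁻⁵ = 65.780 K
T = 14.3 + 65.780 = 80.080 °C

T = 80.1 °C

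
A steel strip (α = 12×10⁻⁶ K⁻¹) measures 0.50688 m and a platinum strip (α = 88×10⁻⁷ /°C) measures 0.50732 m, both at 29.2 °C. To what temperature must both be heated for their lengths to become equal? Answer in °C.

T = 301.1 °C

Equal length when α₁L₁ΔT − α₂L₂ΔT = L₂ − L₁ = 4.40×10⁻⁴ m
α₁L₁ = 6.08256×10⁻⁶, α₂L₂ = 4.464416×10⁻⁶ → Δ(αL) = 1.618144×10⁻⁶ m/K
ΔT = 4.40×10⁻⁴ / 1.618144×10⁻⁶ = 271.916 K, so T = 29.2 + 271.916 = 301.116 °C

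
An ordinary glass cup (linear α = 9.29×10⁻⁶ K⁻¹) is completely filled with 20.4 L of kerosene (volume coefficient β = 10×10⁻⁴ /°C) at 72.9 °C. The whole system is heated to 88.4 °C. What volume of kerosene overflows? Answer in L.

The cup also expands: β_container ≈ 3α = 2.787×10⁻⁵ /K
Net overflow = V₀(β_liq − 3α_cont)ΔT
β − 3α = 1.00×10⁻³ − 2.787×10⁻⁵ = 9.7213×10⁻⁴ /K; ΔT = 15.5 K
ΔV = 20.4 × 9.7213×10⁻⁴ × 15.5 = 0.307 L

0.307 L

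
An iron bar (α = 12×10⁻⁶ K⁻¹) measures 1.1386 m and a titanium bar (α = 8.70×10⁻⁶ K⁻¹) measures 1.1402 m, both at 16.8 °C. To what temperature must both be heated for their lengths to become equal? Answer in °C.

Equal length when α₁L₁ΔT − α₂L₂ΔT = L₂ − L₁ = 1.60×10⁻³ m
α₁L₁ = 1.36632×10⁻⁵, α₂L₂ = 9.91974×10⁻⁶ → Δ(αL) = 3.74346×10⁻⁶ m/K
ΔT = 1.60×10⁻³ / 3.74346×10⁻⁶ = 427.412 K, so T = 16.8 + 427.412 = 444.212 °C

T = 444.2 °C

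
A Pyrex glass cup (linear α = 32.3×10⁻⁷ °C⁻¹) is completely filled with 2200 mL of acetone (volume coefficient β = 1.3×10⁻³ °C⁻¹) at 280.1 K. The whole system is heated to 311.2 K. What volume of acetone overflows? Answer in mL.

88.3 mL

The cup also expands: β_container ≈ 3α = 9.69×10⁻⁶ /K
Net overflow = V₀(β_liq − 3α_cont)ΔT
β − 3α = 1.30×10⁻³ − 9.69×10⁻⁶ = 1.29031×10⁻³ /K; ΔT = 31.1 K
ΔV = 2200 × 1.29031×10⁻³ × 31.1 = 88.3 mL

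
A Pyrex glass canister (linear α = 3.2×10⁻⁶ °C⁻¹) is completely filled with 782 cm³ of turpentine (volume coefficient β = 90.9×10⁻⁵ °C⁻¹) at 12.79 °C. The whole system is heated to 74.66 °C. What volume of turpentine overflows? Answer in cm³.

43.5 cm³

The canister also expands: β_container ≈ 3α = 9.6×10⁻⁶ /K
Net overflow = V₀(β_liq − 3α_cont)ΔT
β − 3α = 9.09×10⁻⁴ − 9.6×10⁻⁶ = 8.994×10⁻⁴ /K; ΔT = 61.87 K
ΔV = 782 × 8.994×10⁻⁴ × 61.87 = 43.5 cm³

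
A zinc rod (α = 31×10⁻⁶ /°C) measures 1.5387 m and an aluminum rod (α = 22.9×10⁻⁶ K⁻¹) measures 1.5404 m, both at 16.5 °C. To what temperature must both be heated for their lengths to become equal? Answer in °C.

T = 153.3 °C

Equal length when α₁L₁ΔT − α₂L₂ΔT = L₂ − L₁ = 1.70×10⁻³ m
α₁L₁ = 4.76997×10⁻⁵, α₂L₂ = 3.527516×10⁻⁵ → Δ(αL) = 1.242454×10⁻⁵ m/K
ΔT = 1.70×10⁻³ / 1.242454×10⁻⁵ = 136.826 K, so T = 16.5 + 136.826 = 153.326 °C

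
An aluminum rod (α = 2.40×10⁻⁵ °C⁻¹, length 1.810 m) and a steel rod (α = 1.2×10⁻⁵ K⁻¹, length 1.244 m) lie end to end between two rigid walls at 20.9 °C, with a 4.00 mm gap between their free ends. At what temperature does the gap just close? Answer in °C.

T = 89.4 °C

Gap closes when ΔL₁ + ΔL₂ = 4.00 mm = 4.00×10⁻³ m
(α₁L₁ + α₂L₂)ΔT = g
α₁L₁ + α₂L₂ = 2.40×10⁻⁵×1.810 + 1.2×10⁻⁵×1.244 = 5.8368×10⁻⁵ m/K
ΔT = 4.00×10⁻³ / 5.8368×10⁻⁵ = 68.531 K
T = 20.9 + 68.531 = 89.431 °C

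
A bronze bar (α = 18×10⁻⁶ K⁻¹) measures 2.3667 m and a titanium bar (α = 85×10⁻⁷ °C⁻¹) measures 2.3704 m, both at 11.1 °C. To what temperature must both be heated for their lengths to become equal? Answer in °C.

L₁(1 + α₁ΔT) = L₂(1 + α₂ΔT) ⇒ ΔT = (L₂ − L₁)/(α₁L₁ − α₂L₂)
L₂ − L₁ = 2.3704 − 2.3667 = 3.70×10⁻³ m
α₁L₁ − α₂L₂ = 18×10⁻⁶×2.3667 − 85×10⁻⁷×2.3704 = 2.24522×10⁻⁵ m/K
ΔT = 3.70×10⁻³ / 2.24522×10⁻⁵ = 164.795 K
T = 11.1 + 164.795 = 175.895 °C

T = 175.9 °C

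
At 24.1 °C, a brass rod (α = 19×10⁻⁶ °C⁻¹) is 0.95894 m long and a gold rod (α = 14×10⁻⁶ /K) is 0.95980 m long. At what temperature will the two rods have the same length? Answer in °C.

T = 203.9 °C

Equal length when α₁L₁ΔT − α₂L₂ΔT = L₂ − L₁ = 8.60×10⁻⁴ m
α₁L₁ = 1.821986×10⁻⁵, α₂L₂ = 1.34372×10⁻⁵ → Δ(αL) = 4.78266×10⁻⁶ m/K
ΔT = 8.60×10⁻⁴ / 4.78266×10⁻⁶ = 179.816 K, so T = 24.1 + 179.816 = 203.916 °C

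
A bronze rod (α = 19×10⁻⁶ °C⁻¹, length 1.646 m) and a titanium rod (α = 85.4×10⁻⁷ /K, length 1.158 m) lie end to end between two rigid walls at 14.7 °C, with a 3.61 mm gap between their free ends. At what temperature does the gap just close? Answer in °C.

T = 102 °C

α₁L₁ = 3.1274×10⁻⁵ m/K, α₂L₂ = 9.88932×10⁻⁶ m/K → total 4.116332×10⁻⁵ m/K
ΔT = g/(α₁L₁+α₂L₂) = 3.61×10⁻³ / 4.116332×10⁻⁵ = 87.70 K
T = 14.7 + 87.70 = 102.40 °C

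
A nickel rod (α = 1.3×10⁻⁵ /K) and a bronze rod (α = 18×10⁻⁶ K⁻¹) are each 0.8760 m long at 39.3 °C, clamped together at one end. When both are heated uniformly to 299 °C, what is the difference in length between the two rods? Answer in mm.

1.14 mm

ΔT = 259.7 K
nickel: ΔL = 1.3×10⁻⁵ × 0.8760 m × 259.7 = 2.9575×10⁻³ m = 2.9575 mm
bronze: ΔL = 18×10⁻⁶ × 0.8760 m × 259.7 = 4.0949×10⁻³ m = 4.0949 mm
difference = 4.0949 − 2.9575 = 1.1374 mm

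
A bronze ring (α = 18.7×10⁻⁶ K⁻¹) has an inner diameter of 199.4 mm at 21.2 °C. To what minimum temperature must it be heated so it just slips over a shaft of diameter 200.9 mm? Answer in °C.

Required Δd = 200.9 − 199.4 = 1.5 mm
Δd = αd₀ΔT ⇒ ΔT = Δd/(αd₀) = 1.5 / (18.7×10⁻⁶ × 199.4) = 402.28 K
T_min = 21.2 + 402.28 = 423.48 °C

T = 423 °C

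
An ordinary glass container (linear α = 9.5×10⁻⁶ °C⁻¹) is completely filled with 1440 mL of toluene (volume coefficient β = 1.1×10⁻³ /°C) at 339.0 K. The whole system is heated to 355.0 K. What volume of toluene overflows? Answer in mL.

24.7 mL

The container also expands: β_container ≈ 3α = 2.85×10⁻⁵ /K
Net overflow = V₀(β_liq − 3α_cont)ΔT
β − 3α = 1.10×10⁻³ − 2.85×10⁻⁵ = 1.0715×10⁻³ /K; ΔT = 16.0 K
ΔV = 1440 × 1.0715×10⁻³ × 16.0 = 24.7 mL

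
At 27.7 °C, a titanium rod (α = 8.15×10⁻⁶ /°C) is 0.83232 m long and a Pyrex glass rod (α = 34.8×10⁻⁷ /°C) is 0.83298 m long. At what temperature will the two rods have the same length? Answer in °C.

T = 197.6 °C

L₁(1 + α₁ΔT) = L₂(1 + α₂ΔT) ⇒ ΔT = (L₂ − L₁)/(α₁L₁ − α₂L₂)
L₂ − L₁ = 0.83298 − 0.83232 = 6.60×10⁻⁴ m
α₁L₁ − α₂L₂ = 8.15×10⁻⁶×0.83232 − 34.8×10⁻⁷×0.83298 = 3.8846376×10⁻⁶ m/K
ΔT = 6.60×10⁻⁴ / 3.8846376×10⁻⁶ = 169.900 K
T = 27.7 + 169.900 = 197.600 °C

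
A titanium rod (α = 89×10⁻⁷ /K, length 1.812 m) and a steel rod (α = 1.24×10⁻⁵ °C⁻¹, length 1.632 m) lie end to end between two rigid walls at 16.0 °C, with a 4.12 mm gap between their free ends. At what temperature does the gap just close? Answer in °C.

Gap closes when ΔL₁ + ΔL₂ = 4.12 mm = 4.12×10⁻³ m
(α₁L₁ + α₂L₂)ΔT = g
α₁L₁ + α₂L₂ = 89×10⁻⁷×1.812 + 1.24×10⁻⁵×1.632 = 3.63636×10⁻⁵ m/K
ΔT = 4.12×10⁻³ / 3.63636×10⁻⁵ = 113.30 K
T = 16.0 + 113.30 = 129.30 °C

T = 129 °C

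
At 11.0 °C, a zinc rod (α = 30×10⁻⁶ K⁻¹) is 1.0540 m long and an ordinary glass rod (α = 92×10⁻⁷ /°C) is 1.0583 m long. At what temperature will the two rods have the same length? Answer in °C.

T = 207.5 °C

L₁(1 + α₁ΔT) = L₂(1 + α₂ΔT) ⇒ ΔT = (L₂ − L₁)/(α₁L₁ − α₂L₂)
L₂ − L₁ = 1.0583 − 1.0540 = 4.30×10⁻³ m
α₁L₁ − α₂L₂ = 30×10⁻⁶×1.0540 − 92×10⁻⁷×1.0583 = 2.188364×10⁻⁵ m/K
ΔT = 4.30×10⁻³ / 2.188364×10⁻⁵ = 196.494 K
T = 11.0 + 196.494 = 207.494 °C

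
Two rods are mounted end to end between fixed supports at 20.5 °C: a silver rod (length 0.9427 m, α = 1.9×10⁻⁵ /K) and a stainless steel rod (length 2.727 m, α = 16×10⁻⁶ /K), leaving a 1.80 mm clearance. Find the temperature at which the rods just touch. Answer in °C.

T = 49.7 °C

Gap closes when ΔL₁ + ΔL₂ = 1.80 mm = 1.80×10⁻³ m
(α₁L₁ + α₂L₂)ΔT = g
α₁L₁ + α₂L₂ = 1.9×10⁻⁵×0.9427 + 16×10⁻⁶×2.727 = 6.15433×10⁻⁵ m/K
ΔT = 1.80×10⁻³ / 6.15433×10⁻⁵ = 29.248 K
T = 20.5 + 29.248 = 49.748 °C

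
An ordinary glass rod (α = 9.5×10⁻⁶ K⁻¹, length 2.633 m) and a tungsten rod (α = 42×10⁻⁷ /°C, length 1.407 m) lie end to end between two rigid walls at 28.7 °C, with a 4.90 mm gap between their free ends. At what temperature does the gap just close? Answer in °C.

T = 187 °C

Gap closes when ΔL₁ + ΔL₂ = 4.90 mm = 4.90×10⁻³ m
(α₁L₁ + α₂L₂)ΔT = g
α₁L₁ + α₂L₂ = 9.5×10⁻⁶×2.633 + 42×10⁻⁷×1.407 = 3.09229×10⁻⁵ m/K
ΔT = 4.90×10⁻³ / 3.09229×10⁻⁵ = 158.46 K
T = 28.7 + 158.46 = 187.16 °C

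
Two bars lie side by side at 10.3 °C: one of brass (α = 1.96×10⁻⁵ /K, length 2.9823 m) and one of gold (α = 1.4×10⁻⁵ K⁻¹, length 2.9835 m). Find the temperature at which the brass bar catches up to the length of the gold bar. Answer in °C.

T = 82.22 °C

L₁(1 + α₁ΔT) = L₂(1 + α₂ΔT) ⇒ ΔT = (L₂ − L₁)/(α₁L₁ − α₂L₂)
L₂ − L₁ = 2.9835 − 2.9823 = 1.20×10⁻³ m
α₁L₁ − α₂L₂ = 1.96×10⁻⁵×2.9823 − 1.4×10⁻⁵×2.9835 = 1.668408×10⁻⁵ m/K
ΔT = 1.20×10⁻³ / 1.668408×10⁻⁵ = 71.9249 K
T = 10.3 + 71.9249 = 82.2249 °C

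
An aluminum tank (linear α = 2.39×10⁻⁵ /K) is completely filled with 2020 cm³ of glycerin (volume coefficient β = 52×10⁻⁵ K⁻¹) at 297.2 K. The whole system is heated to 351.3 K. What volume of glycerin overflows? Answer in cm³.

49.0 cm³

The tank also expands: β_container ≈ 3α = 7.17×10⁻⁵ /K
Net overflow = V₀(β_liq − 3α_cont)ΔT
β − 3α = 5.20×10⁻⁴ − 7.17×10⁻⁵ = 4.483×10⁻⁴ /K; ΔT = 54.1 K
ΔV = 2020 × 4.483×10⁻⁴ × 54.1 = 49.0 cm³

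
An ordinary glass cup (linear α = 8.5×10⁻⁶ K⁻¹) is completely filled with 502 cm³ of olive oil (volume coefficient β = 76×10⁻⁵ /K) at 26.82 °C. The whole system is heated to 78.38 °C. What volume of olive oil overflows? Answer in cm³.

The cup also expands: β_container ≈ 3α = 2.55×10⁻⁵ /K
Net overflow = V₀(β_liq − 3α_cont)ΔT
β − 3α = 7.60×10⁻⁴ − 2.55×10⁻⁵ = 7.345×10⁻⁴ /K; ΔT = 51.56 K
ΔV = 502 × 7.345×10⁻⁴ × 51.56 = 19.0 cm³

19.0 cm³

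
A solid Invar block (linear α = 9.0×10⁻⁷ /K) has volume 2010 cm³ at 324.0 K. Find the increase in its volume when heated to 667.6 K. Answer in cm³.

ΔV = 1.86 cm³

Isotropic solid: β ≈ 3α = 2.7×10⁻⁶ /K; ΔT = 343.6 K
ΔV = 3αV₀ΔT = 3(9.0×10⁻⁷)(2010)(343.6) = 1.86 cm³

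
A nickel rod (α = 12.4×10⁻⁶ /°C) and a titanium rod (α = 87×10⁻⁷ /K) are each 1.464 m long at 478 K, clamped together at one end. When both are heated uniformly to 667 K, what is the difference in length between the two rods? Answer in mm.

1.02 mm

ΔT = 189 K
nickel: ΔL = 12.4×10⁻⁶ × 1.464 m × 189 = 3.4310×10⁻³ m = 3.4310 mm
titanium: ΔL = 87×10⁻⁷ × 1.464 m × 189 = 2.4073×10⁻³ m = 2.4073 mm
difference = 3.4310 − 2.4073 = 1.0237 mm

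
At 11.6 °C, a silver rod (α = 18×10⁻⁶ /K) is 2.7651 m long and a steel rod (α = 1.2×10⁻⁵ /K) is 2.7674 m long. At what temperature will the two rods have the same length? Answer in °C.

L₁(1 + α₁ΔT) = L₂(1 + α₂ΔT) ⇒ ΔT = (L₂ − L₁)/(α₁L₁ − α₂L₂)
L₂ − L₁ = 2.7674 − 2.7651 = 2.30×10⁻³ m
α₁L₁ − α₂L₂ = 18×10⁻⁶×2.7651 − 1.2×10⁻⁵×2.7674 = 1.6563×10⁻⁵ m/K
ΔT = 2.30×10⁻³ / 1.6563×10⁻⁵ = 138.864 K
T = 11.6 + 138.864 = 150.464 °C

T = 150.5 °C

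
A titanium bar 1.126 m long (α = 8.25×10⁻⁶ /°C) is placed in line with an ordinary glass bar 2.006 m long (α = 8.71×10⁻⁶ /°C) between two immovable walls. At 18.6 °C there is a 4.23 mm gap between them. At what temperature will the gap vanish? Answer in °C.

T = 177 °C

Gap closes when ΔL₁ + ΔL₂ = 4.23 mm = 4.23×10⁻³ m
(α₁L₁ + α₂L₂)ΔT = g
α₁L₁ + α₂L₂ = 8.25×10⁻⁶×1.126 + 8.71×10⁻⁶×2.006 = 2.676176×10⁻⁵ m/K
ΔT = 4.23×10⁻³ / 2.676176×10⁻⁵ = 158.06 K
T = 18.6 + 158.06 = 176.66 °C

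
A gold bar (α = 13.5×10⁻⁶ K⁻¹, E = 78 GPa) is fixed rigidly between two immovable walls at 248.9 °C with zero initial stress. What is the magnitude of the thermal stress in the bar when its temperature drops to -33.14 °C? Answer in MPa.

Fully constrained: the free strain ε = αΔT is blocked, so σ = Eε = EαΔT.
|ΔT| = 282.04 K
σ = 78.0×10⁹ × 13.5×10⁻⁶ × 282.04 = 2.97×10⁸ Pa

σ = 297 MPa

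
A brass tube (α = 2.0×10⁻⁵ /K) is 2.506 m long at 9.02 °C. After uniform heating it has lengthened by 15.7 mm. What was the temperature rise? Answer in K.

ΔT = 313 K

ΔL = αL₀ΔT ⇒ ΔT = ΔL / (αL₀)
ΔT = 15.7×10⁻³ m / (2.0×10⁻⁵ × 2.506 m) = 313.25 K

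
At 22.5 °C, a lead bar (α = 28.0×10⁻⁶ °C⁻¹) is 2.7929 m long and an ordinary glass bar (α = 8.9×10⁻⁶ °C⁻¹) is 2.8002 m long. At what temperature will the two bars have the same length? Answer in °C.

Equal length when α₁L₁ΔT − α₂L₂ΔT = L₂ − L₁ = 7.30×10⁻³ m
α₁L₁ = 7.82012×10⁻⁵, α₂L₂ = 2.492178×10⁻⁵ → Δ(αL) = 5.327942×10⁻⁵ m/K
ΔT = 7.30×10⁻³ / 5.327942×10⁻⁵ = 137.014 K, so T = 22.5 + 137.014 = 159.514 °C

T = 159.5 °C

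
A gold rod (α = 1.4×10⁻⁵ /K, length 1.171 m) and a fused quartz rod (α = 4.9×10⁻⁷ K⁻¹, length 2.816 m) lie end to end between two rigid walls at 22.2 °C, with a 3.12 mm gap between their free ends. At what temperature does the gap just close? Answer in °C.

Gap closes when ΔL₁ + ΔL₂ = 3.12 mm = 3.12×10⁻³ m
(α₁L₁ + α₂L₂)ΔT = g
α₁L₁ + α₂L₂ = 1.4×10⁻⁵×1.171 + 4.9×10⁻⁷×2.816 = 1.777384×10⁻⁵ m/K
ΔT = 3.12×10⁻³ / 1.777384×10⁻⁵ = 175.54 K
T = 22.2 + 175.54 = 197.74 °C

T = 198 °C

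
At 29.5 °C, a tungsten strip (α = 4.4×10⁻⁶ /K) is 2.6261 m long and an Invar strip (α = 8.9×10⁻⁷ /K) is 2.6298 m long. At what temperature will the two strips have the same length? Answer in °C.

T = 431.0 °C

Equal length when α₁L₁ΔT − α₂L₂ΔT = L₂ − L₁ = 3.70×10⁻³ m
α₁L₁ = 1.155484×10⁻⁵, α₂L₂ = 2.340522×10⁻⁶ → Δ(αL) = 9.214318×10⁻⁶ m/K
ΔT = 3.70×10⁻³ / 9.214318×10⁻⁶ = 401.549 K, so T = 29.5 + 401.549 = 431.049 °C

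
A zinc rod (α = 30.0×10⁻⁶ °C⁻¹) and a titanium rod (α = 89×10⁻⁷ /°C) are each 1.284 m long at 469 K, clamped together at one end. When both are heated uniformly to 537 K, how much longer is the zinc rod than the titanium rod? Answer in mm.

ΔT = 68 K
zinc: ΔL = 30.0×10⁻⁶ × 1.284 m × 68 = 2.6194×10⁻³ m = 2.6194 mm
titanium: ΔL = 89×10⁻⁷ × 1.284 m × 68 = 7.7708×10⁻⁴ m = 0.77708 mm
difference = 2.6194 − 0.77708 = 1.84232 mm

1.84 mm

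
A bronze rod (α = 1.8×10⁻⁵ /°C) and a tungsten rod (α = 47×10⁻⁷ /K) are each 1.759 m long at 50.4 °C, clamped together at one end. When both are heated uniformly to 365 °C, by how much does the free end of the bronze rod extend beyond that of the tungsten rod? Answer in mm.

ΔT = 314.6 K
bronze: ΔL = 1.8×10⁻⁵ × 1.759 m × 314.6 = 9.9609×10⁻³ m = 9.9609 mm
tungsten: ΔL = 47×10⁻⁷ × 1.759 m × 314.6 = 2.6009×10⁻³ m = 2.6009 mm
difference = 9.9609 − 2.6009 = 7.3600 mm

7.36 mm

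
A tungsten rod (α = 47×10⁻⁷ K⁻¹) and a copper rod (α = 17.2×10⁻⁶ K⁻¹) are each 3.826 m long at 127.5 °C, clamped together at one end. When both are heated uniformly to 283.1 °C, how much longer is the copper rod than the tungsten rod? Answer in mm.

7.44 mm

ΔT = 155.6 K
tungsten: ΔL = 47×10⁻⁷ × 3.826 m × 155.6 = 2.7980×10⁻³ m = 2.7980 mm
copper: ΔL = 17.2×10⁻⁶ × 3.826 m × 155.6 = 1.0240×10⁻² m = 10.240 mm
difference = 10.240 − 2.7980 = 7.442 mm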